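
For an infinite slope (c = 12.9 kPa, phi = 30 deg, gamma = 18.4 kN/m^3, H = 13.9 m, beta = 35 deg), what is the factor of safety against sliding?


Result: 0.932

Derivation:
Using Fs = c / (gamma*H*sin(beta)*cos(beta)) + tan(phi)/tan(beta)
Cohesion contribution = 12.9 / (18.4*13.9*sin(35)*cos(35))
Cohesion contribution = 0.10735
Friction contribution = tan(30)/tan(35) = 0.824542
Fs = 0.10735 + 0.824542
Fs = 0.932


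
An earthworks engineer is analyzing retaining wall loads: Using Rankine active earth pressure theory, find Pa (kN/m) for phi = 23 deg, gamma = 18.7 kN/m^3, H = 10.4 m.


Compute active earth pressure coefficient:
Ka = tan^2(45 - phi/2) = tan^2(33.5) = 0.438092
Compute active force:
Pa = 0.5 * Ka * gamma * H^2
Pa = 0.5 * 0.438092 * 18.7 * 10.4^2
Pa = 443.04 kN/m


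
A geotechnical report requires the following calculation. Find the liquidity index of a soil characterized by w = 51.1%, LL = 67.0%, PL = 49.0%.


Result: 0.117

Derivation:
First compute the plasticity index:
PI = LL - PL = 67.0 - 49.0 = 18.0
Then compute the liquidity index:
LI = (w - PL) / PI
LI = (51.1 - 49.0) / 18.0
LI = 0.117


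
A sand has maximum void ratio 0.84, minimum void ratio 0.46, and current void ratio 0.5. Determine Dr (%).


Result: 89.47 %

Derivation:
Using Dr = (e_max - e) / (e_max - e_min) * 100
e_max - e = 0.84 - 0.5 = 0.34
e_max - e_min = 0.84 - 0.46 = 0.38
Dr = 0.34 / 0.38 * 100
Dr = 89.47 %


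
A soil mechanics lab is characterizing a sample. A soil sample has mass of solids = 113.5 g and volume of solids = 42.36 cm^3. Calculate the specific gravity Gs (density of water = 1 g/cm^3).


Using Gs = m_s / (V_s * rho_w)
Since rho_w = 1 g/cm^3:
Gs = 113.5 / 42.36
Gs = 2.679


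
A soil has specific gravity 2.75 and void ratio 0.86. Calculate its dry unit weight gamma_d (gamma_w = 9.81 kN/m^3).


Using gamma_d = Gs * gamma_w / (1 + e)
gamma_d = 2.75 * 9.81 / (1 + 0.86)
gamma_d = 2.75 * 9.81 / 1.86
gamma_d = 14.504 kN/m^3


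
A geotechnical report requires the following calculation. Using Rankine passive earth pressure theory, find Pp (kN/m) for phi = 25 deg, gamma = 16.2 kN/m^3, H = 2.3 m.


Compute passive earth pressure coefficient:
Kp = tan^2(45 + phi/2) = tan^2(57.5) = 2.463913
Compute passive force:
Pp = 0.5 * Kp * gamma * H^2
Pp = 0.5 * 2.463913 * 16.2 * 2.3^2
Pp = 105.58 kN/m


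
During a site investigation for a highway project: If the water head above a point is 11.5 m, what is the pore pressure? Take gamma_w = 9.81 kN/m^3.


Using u = gamma_w * h_w
u = 9.81 * 11.5
u = 112.82 kPa


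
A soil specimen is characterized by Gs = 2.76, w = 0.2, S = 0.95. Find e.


Using the relation e = Gs * w / S
e = 2.76 * 0.2 / 0.95
e = 0.5811


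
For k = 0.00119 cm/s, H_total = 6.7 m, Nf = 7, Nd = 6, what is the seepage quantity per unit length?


Convert k to m/s for unit consistency with H:
k = 0.00119 cm/s = 0.00119 / 100 m/s = 1.19e-05 m/s
Using q = k * H * Nf / Nd
Nf / Nd = 7 / 6 = 1.1667
q = 1.19e-05 * 6.7 * 1.1667
q = 9.302e-05 m^3/s per m


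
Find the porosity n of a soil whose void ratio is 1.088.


Using the relation n = e / (1 + e)
n = 1.088 / (1 + 1.088)
n = 1.088 / 2.088
n = 0.5211


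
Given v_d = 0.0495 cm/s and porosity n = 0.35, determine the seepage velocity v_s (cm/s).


Using v_s = v_d / n
v_s = 0.0495 / 0.35
v_s = 0.14143 cm/s


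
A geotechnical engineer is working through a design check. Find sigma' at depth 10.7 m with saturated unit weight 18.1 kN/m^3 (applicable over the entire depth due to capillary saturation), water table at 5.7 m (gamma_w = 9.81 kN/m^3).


Result: 144.62 kPa

Derivation:
Total stress = gamma_sat * depth
sigma = 18.1 * 10.7 = 193.67 kPa
Pore water pressure u = gamma_w * (depth - d_wt)
u = 9.81 * (10.7 - 5.7) = 49.05 kPa
Effective stress = sigma - u
sigma' = 193.67 - 49.05 = 144.62 kPa


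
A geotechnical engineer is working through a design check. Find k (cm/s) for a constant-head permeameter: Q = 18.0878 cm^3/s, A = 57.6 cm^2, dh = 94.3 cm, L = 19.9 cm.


Compute hydraulic gradient:
i = dh / L = 94.3 / 19.9 = 4.73869
Then apply Darcy's law:
k = Q / (A * i)
k = 18.0878 / (57.6 * 4.73869)
k = 18.0878 / 272.949
k = 0.066268 cm/s


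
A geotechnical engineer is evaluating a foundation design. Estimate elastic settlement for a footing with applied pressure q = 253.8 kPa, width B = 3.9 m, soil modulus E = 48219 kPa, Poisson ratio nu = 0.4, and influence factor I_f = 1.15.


Using Se = q * B * (1 - nu^2) * I_f / E
1 - nu^2 = 1 - 0.4^2 = 0.84
Se = 253.8 * 3.9 * 0.84 * 1.15 / 48219
Se = 0.019830 m
Convert to mm: Se = 0.019830 * 1000 = 19.83 mm


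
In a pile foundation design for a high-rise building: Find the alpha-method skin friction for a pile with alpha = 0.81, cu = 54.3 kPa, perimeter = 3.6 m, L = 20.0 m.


Result: 3166.78 kN

Derivation:
Using Qs = alpha * cu * perimeter * L
Qs = 0.81 * 54.3 * 3.6 * 20.0
Qs = 3166.78 kN


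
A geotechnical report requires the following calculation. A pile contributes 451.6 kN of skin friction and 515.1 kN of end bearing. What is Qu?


Using Qu = Qf + Qb
Qu = 451.6 + 515.1
Qu = 966.7 kN


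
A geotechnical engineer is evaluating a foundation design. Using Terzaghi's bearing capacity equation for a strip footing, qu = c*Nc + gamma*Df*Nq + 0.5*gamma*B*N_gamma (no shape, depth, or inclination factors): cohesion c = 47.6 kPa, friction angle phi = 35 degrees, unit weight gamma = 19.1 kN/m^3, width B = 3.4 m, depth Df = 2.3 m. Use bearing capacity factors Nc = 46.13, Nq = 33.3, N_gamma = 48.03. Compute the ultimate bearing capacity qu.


Compute qu = c*Nc + gamma*Df*Nq + 0.5*gamma*B*N_gamma
Term 1: 47.6 * 46.13 = 2195.788
Term 2: 19.1 * 2.3 * 33.3 = 1462.869
Term 3: 0.5 * 19.1 * 3.4 * 48.03 = 1559.5341
qu = 2195.788 + 1462.869 + 1559.5341
qu = 5218.19 kPa


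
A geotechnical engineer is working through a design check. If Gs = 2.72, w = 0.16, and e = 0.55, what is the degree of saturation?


Using S = Gs * w / e
S = 2.72 * 0.16 / 0.55
S = 0.7913


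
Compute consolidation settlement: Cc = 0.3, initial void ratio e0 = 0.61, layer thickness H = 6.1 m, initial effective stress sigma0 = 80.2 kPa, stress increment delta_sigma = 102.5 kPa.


Using Sc = Cc * H / (1 + e0) * log10((sigma0 + delta_sigma) / sigma0)
Stress ratio = (80.2 + 102.5) / 80.2 = 2.27805
log10(2.27805) = 0.357564
Cc * H / (1 + e0) = 0.3 * 6.1 / (1 + 0.61) = 1.13665
Sc = 1.13665 * 0.357564
Sc = 0.4064 m


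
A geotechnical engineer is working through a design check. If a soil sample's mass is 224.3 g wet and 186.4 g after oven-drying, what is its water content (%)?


Using w = (m_wet - m_dry) / m_dry * 100
m_wet - m_dry = 224.3 - 186.4 = 37.9 g
w = 37.9 / 186.4 * 100
w = 20.33 %


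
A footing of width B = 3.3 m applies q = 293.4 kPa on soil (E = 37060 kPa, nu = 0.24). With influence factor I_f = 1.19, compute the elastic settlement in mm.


Using Se = q * B * (1 - nu^2) * I_f / E
1 - nu^2 = 1 - 0.24^2 = 0.9424
Se = 293.4 * 3.3 * 0.9424 * 1.19 / 37060
Se = 0.029299 m
Convert to mm: Se = 0.029299 * 1000 = 29.299 mm


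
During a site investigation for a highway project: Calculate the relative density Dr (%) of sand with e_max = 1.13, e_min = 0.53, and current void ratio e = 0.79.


Using Dr = (e_max - e) / (e_max - e_min) * 100
e_max - e = 1.13 - 0.79 = 0.34
e_max - e_min = 1.13 - 0.53 = 0.6
Dr = 0.34 / 0.6 * 100
Dr = 56.67 %


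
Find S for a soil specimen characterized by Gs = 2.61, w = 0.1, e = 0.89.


Result: 0.2933

Derivation:
Using S = Gs * w / e
S = 2.61 * 0.1 / 0.89
S = 0.2933


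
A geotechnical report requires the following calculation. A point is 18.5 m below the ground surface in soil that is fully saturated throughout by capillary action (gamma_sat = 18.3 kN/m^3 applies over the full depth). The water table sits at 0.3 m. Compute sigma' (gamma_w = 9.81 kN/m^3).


Result: 160.01 kPa

Derivation:
Total stress = gamma_sat * depth
sigma = 18.3 * 18.5 = 338.55 kPa
Pore water pressure u = gamma_w * (depth - d_wt)
u = 9.81 * (18.5 - 0.3) = 178.542 kPa
Effective stress = sigma - u
sigma' = 338.55 - 178.542 = 160.01 kPa


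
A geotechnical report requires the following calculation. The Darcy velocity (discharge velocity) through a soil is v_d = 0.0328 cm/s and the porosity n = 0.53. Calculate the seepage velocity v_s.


Using v_s = v_d / n
v_s = 0.0328 / 0.53
v_s = 0.06189 cm/s


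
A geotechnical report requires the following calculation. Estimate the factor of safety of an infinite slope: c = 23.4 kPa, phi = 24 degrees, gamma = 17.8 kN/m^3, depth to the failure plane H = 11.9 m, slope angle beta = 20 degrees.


Using Fs = c / (gamma*H*sin(beta)*cos(beta)) + tan(phi)/tan(beta)
Cohesion contribution = 23.4 / (17.8*11.9*sin(20)*cos(20))
Cohesion contribution = 0.343725
Friction contribution = tan(24)/tan(20) = 1.22326
Fs = 0.343725 + 1.22326
Fs = 1.567


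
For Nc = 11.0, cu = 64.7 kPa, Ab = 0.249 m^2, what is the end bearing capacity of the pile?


Result: 177.21 kN

Derivation:
Using Qb = Nc * cu * Ab
Qb = 11.0 * 64.7 * 0.249
Qb = 177.21 kN


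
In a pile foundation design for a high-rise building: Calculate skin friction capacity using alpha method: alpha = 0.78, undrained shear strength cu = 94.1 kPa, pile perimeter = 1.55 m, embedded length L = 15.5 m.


Using Qs = alpha * cu * perimeter * L
Qs = 0.78 * 94.1 * 1.55 * 15.5
Qs = 1763.39 kN


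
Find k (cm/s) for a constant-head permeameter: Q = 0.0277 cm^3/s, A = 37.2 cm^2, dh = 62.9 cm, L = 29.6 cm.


Compute hydraulic gradient:
i = dh / L = 62.9 / 29.6 = 2.125
Then apply Darcy's law:
k = Q / (A * i)
k = 0.0277 / (37.2 * 2.125)
k = 0.0277 / 79.05
k = 0.00035 cm/s


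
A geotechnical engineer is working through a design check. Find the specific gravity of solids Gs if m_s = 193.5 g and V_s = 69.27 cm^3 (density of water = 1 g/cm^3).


Result: 2.793

Derivation:
Using Gs = m_s / (V_s * rho_w)
Since rho_w = 1 g/cm^3:
Gs = 193.5 / 69.27
Gs = 2.793


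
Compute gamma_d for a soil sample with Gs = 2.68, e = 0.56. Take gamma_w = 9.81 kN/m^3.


Using gamma_d = Gs * gamma_w / (1 + e)
gamma_d = 2.68 * 9.81 / (1 + 0.56)
gamma_d = 2.68 * 9.81 / 1.56
gamma_d = 16.853 kN/m^3


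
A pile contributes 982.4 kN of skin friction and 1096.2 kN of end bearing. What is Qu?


Using Qu = Qf + Qb
Qu = 982.4 + 1096.2
Qu = 2078.6 kN


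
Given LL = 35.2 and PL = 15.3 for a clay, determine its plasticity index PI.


Result: 19.9

Derivation:
Using PI = LL - PL
PI = 35.2 - 15.3
PI = 19.9


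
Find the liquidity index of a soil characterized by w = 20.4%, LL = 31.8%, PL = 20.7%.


Result: -0.027

Derivation:
First compute the plasticity index:
PI = LL - PL = 31.8 - 20.7 = 11.1
Then compute the liquidity index:
LI = (w - PL) / PI
LI = (20.4 - 20.7) / 11.1
LI = -0.027


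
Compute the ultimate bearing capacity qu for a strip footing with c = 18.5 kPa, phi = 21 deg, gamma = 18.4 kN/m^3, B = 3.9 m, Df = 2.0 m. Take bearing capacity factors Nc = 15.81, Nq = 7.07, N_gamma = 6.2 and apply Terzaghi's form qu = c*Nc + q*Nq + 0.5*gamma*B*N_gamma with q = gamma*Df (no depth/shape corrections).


Compute qu = c*Nc + gamma*Df*Nq + 0.5*gamma*B*N_gamma
Term 1: 18.5 * 15.81 = 292.485
Term 2: 18.4 * 2.0 * 7.07 = 260.176
Term 3: 0.5 * 18.4 * 3.9 * 6.2 = 222.456
qu = 292.485 + 260.176 + 222.456
qu = 775.12 kPa


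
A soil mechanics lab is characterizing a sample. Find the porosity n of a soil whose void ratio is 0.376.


Using the relation n = e / (1 + e)
n = 0.376 / (1 + 0.376)
n = 0.376 / 1.376
n = 0.2733


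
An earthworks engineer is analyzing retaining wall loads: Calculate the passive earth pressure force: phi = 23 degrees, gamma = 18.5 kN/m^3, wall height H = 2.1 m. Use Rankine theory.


Compute passive earth pressure coefficient:
Kp = tan^2(45 + phi/2) = tan^2(56.5) = 2.282623
Compute passive force:
Pp = 0.5 * Kp * gamma * H^2
Pp = 0.5 * 2.282623 * 18.5 * 2.1^2
Pp = 93.11 kN/m


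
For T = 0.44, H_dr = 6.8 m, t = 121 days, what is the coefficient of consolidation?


Using cv = T * H_dr^2 / t
H_dr^2 = 6.8^2 = 46.24
cv = 0.44 * 46.24 / 121
cv = 0.16815 m^2/day


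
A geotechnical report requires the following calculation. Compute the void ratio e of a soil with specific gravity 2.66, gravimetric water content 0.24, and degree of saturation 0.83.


Result: 0.7692

Derivation:
Using the relation e = Gs * w / S
e = 2.66 * 0.24 / 0.83
e = 0.7692


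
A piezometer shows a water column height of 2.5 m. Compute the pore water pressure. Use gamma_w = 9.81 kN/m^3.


Result: 24.53 kPa

Derivation:
Using u = gamma_w * h_w
u = 9.81 * 2.5
u = 24.53 kPa


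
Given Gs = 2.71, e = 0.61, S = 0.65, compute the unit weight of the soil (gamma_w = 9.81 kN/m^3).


Result: 18.928 kN/m^3

Derivation:
Using gamma = gamma_w * (Gs + S*e) / (1 + e)
Numerator: Gs + S*e = 2.71 + 0.65*0.61 = 3.1065
Denominator: 1 + e = 1 + 0.61 = 1.61
gamma = 9.81 * 3.1065 / 1.61
gamma = 18.928 kN/m^3


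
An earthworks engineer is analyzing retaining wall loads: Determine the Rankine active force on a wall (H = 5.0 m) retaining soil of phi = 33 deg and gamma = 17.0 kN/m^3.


Compute active earth pressure coefficient:
Ka = tan^2(45 - phi/2) = tan^2(28.5) = 0.294801
Compute active force:
Pa = 0.5 * Ka * gamma * H^2
Pa = 0.5 * 0.294801 * 17.0 * 5.0^2
Pa = 62.65 kN/m


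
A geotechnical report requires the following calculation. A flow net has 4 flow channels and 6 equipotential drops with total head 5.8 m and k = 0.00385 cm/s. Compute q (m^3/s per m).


Convert k to m/s for unit consistency with H:
k = 0.00385 cm/s = 0.00385 / 100 m/s = 3.85e-05 m/s
Using q = k * H * Nf / Nd
Nf / Nd = 4 / 6 = 0.6667
q = 3.85e-05 * 5.8 * 0.6667
q = 0.0001489 m^3/s per m


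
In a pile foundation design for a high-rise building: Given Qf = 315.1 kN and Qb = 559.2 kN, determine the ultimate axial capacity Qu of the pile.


Result: 874.3 kN

Derivation:
Using Qu = Qf + Qb
Qu = 315.1 + 559.2
Qu = 874.3 kN


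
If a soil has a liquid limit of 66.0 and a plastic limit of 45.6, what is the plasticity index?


Result: 20.4

Derivation:
Using PI = LL - PL
PI = 66.0 - 45.6
PI = 20.4


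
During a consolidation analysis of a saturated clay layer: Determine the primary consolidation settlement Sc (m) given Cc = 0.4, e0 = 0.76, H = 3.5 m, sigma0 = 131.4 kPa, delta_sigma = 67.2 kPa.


Result: 0.1427 m

Derivation:
Using Sc = Cc * H / (1 + e0) * log10((sigma0 + delta_sigma) / sigma0)
Stress ratio = (131.4 + 67.2) / 131.4 = 1.51142
log10(1.51142) = 0.179384
Cc * H / (1 + e0) = 0.4 * 3.5 / (1 + 0.76) = 0.795455
Sc = 0.795455 * 0.179384
Sc = 0.1427 m


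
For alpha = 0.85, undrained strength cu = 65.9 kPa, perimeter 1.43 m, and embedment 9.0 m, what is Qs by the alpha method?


Using Qs = alpha * cu * perimeter * L
Qs = 0.85 * 65.9 * 1.43 * 9.0
Qs = 720.91 kN


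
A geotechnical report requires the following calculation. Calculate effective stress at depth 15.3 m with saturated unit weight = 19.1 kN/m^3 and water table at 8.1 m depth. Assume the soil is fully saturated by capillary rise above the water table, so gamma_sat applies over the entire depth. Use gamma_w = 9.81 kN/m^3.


Total stress = gamma_sat * depth
sigma = 19.1 * 15.3 = 292.23 kPa
Pore water pressure u = gamma_w * (depth - d_wt)
u = 9.81 * (15.3 - 8.1) = 70.632 kPa
Effective stress = sigma - u
sigma' = 292.23 - 70.632 = 221.6 kPa


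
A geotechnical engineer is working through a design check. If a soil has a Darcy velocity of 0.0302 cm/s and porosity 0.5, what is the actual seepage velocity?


Using v_s = v_d / n
v_s = 0.0302 / 0.5
v_s = 0.0604 cm/s


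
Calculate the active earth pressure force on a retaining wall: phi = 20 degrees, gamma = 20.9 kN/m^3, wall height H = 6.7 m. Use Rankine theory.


Result: 230.0 kN/m

Derivation:
Compute active earth pressure coefficient:
Ka = tan^2(45 - phi/2) = tan^2(35.0) = 0.490291
Compute active force:
Pa = 0.5 * Ka * gamma * H^2
Pa = 0.5 * 0.490291 * 20.9 * 6.7^2
Pa = 230.0 kN/m


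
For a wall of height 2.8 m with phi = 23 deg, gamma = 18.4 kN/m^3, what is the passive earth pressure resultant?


Compute passive earth pressure coefficient:
Kp = tan^2(45 + phi/2) = tan^2(56.5) = 2.282623
Compute passive force:
Pp = 0.5 * Kp * gamma * H^2
Pp = 0.5 * 2.282623 * 18.4 * 2.8^2
Pp = 164.64 kN/m


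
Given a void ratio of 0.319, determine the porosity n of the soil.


Result: 0.2418

Derivation:
Using the relation n = e / (1 + e)
n = 0.319 / (1 + 0.319)
n = 0.319 / 1.319
n = 0.2418


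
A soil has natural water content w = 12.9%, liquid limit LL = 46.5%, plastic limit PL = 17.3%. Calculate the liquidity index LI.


First compute the plasticity index:
PI = LL - PL = 46.5 - 17.3 = 29.2
Then compute the liquidity index:
LI = (w - PL) / PI
LI = (12.9 - 17.3) / 29.2
LI = -0.151


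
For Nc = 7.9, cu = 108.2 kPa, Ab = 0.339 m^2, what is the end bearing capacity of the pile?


Result: 289.77 kN

Derivation:
Using Qb = Nc * cu * Ab
Qb = 7.9 * 108.2 * 0.339
Qb = 289.77 kN


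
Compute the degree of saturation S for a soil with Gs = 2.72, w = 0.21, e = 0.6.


Using S = Gs * w / e
S = 2.72 * 0.21 / 0.6
S = 0.952


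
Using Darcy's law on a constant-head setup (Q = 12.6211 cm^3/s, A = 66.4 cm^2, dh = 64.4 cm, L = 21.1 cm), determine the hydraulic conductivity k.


Compute hydraulic gradient:
i = dh / L = 64.4 / 21.1 = 3.05213
Then apply Darcy's law:
k = Q / (A * i)
k = 12.6211 / (66.4 * 3.05213)
k = 12.6211 / 202.662
k = 0.062277 cm/s


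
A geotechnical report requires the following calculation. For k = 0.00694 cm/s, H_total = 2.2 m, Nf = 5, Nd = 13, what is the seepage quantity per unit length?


Convert k to m/s for unit consistency with H:
k = 0.00694 cm/s = 0.00694 / 100 m/s = 6.94e-05 m/s
Using q = k * H * Nf / Nd
Nf / Nd = 5 / 13 = 0.3846
q = 6.94e-05 * 2.2 * 0.3846
q = 5.872e-05 m^3/s per m


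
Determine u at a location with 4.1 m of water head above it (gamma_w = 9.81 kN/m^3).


Result: 40.22 kPa

Derivation:
Using u = gamma_w * h_w
u = 9.81 * 4.1
u = 40.22 kPa


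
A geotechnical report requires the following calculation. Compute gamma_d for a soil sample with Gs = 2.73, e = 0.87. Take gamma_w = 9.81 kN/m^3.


Result: 14.322 kN/m^3

Derivation:
Using gamma_d = Gs * gamma_w / (1 + e)
gamma_d = 2.73 * 9.81 / (1 + 0.87)
gamma_d = 2.73 * 9.81 / 1.87
gamma_d = 14.322 kN/m^3


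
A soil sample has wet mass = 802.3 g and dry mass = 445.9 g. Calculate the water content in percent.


Result: 79.93 %

Derivation:
Using w = (m_wet - m_dry) / m_dry * 100
m_wet - m_dry = 802.3 - 445.9 = 356.4 g
w = 356.4 / 445.9 * 100
w = 79.93 %


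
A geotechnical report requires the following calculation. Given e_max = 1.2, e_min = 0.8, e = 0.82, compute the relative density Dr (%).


Using Dr = (e_max - e) / (e_max - e_min) * 100
e_max - e = 1.2 - 0.82 = 0.38
e_max - e_min = 1.2 - 0.8 = 0.4
Dr = 0.38 / 0.4 * 100
Dr = 95.0 %


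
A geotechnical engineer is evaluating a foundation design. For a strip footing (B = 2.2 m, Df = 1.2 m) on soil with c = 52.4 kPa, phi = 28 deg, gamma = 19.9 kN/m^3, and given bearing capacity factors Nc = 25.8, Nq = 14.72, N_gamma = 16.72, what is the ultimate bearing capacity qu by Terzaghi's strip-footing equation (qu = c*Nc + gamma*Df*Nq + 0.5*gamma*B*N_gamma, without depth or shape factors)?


Compute qu = c*Nc + gamma*Df*Nq + 0.5*gamma*B*N_gamma
Term 1: 52.4 * 25.8 = 1351.92
Term 2: 19.9 * 1.2 * 14.72 = 351.5136
Term 3: 0.5 * 19.9 * 2.2 * 16.72 = 366.0008
qu = 1351.92 + 351.5136 + 366.0008
qu = 2069.43 kPa


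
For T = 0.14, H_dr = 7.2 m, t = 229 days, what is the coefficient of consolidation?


Using cv = T * H_dr^2 / t
H_dr^2 = 7.2^2 = 51.84
cv = 0.14 * 51.84 / 229
cv = 0.03169 m^2/day


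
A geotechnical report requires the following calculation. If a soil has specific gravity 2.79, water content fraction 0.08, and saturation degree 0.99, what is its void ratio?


Using the relation e = Gs * w / S
e = 2.79 * 0.08 / 0.99
e = 0.2255


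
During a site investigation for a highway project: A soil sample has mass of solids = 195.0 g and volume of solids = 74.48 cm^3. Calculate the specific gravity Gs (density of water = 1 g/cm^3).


Using Gs = m_s / (V_s * rho_w)
Since rho_w = 1 g/cm^3:
Gs = 195.0 / 74.48
Gs = 2.618


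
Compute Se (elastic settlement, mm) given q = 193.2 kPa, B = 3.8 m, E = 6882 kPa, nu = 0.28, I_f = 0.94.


Result: 92.416 mm

Derivation:
Using Se = q * B * (1 - nu^2) * I_f / E
1 - nu^2 = 1 - 0.28^2 = 0.9216
Se = 193.2 * 3.8 * 0.9216 * 0.94 / 6882
Se = 0.092416 m
Convert to mm: Se = 0.092416 * 1000 = 92.416 mm


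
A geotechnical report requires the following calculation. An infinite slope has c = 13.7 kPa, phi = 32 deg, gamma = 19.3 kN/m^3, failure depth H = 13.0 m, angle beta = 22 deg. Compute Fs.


Using Fs = c / (gamma*H*sin(beta)*cos(beta)) + tan(phi)/tan(beta)
Cohesion contribution = 13.7 / (19.3*13.0*sin(22)*cos(22))
Cohesion contribution = 0.157209
Friction contribution = tan(32)/tan(22) = 1.54661
Fs = 0.157209 + 1.54661
Fs = 1.704


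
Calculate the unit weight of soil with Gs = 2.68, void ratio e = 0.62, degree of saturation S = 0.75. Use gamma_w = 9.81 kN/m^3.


Using gamma = gamma_w * (Gs + S*e) / (1 + e)
Numerator: Gs + S*e = 2.68 + 0.75*0.62 = 3.145
Denominator: 1 + e = 1 + 0.62 = 1.62
gamma = 9.81 * 3.145 / 1.62
gamma = 19.045 kN/m^3


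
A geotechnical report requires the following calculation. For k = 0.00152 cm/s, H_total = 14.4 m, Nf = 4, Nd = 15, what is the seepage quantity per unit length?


Result: 5.837e-05 m^3/s per m

Derivation:
Convert k to m/s for unit consistency with H:
k = 0.00152 cm/s = 0.00152 / 100 m/s = 1.52e-05 m/s
Using q = k * H * Nf / Nd
Nf / Nd = 4 / 15 = 0.2667
q = 1.52e-05 * 14.4 * 0.2667
q = 5.837e-05 m^3/s per m


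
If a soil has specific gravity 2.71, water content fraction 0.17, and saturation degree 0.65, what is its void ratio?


Using the relation e = Gs * w / S
e = 2.71 * 0.17 / 0.65
e = 0.7088


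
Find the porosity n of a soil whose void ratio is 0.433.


Using the relation n = e / (1 + e)
n = 0.433 / (1 + 0.433)
n = 0.433 / 1.433
n = 0.3022


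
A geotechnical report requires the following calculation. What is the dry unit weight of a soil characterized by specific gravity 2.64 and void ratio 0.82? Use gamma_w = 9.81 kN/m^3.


Result: 14.23 kN/m^3

Derivation:
Using gamma_d = Gs * gamma_w / (1 + e)
gamma_d = 2.64 * 9.81 / (1 + 0.82)
gamma_d = 2.64 * 9.81 / 1.82
gamma_d = 14.23 kN/m^3


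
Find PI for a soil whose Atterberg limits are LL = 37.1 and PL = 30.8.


Result: 6.3

Derivation:
Using PI = LL - PL
PI = 37.1 - 30.8
PI = 6.3


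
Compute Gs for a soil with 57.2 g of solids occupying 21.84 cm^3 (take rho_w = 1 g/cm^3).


Using Gs = m_s / (V_s * rho_w)
Since rho_w = 1 g/cm^3:
Gs = 57.2 / 21.84
Gs = 2.619


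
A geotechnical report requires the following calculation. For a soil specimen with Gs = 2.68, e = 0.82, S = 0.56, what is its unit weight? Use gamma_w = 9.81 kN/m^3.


Using gamma = gamma_w * (Gs + S*e) / (1 + e)
Numerator: Gs + S*e = 2.68 + 0.56*0.82 = 3.1392
Denominator: 1 + e = 1 + 0.82 = 1.82
gamma = 9.81 * 3.1392 / 1.82
gamma = 16.921 kN/m^3


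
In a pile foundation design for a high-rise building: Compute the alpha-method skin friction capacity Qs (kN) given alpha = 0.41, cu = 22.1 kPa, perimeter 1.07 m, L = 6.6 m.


Using Qs = alpha * cu * perimeter * L
Qs = 0.41 * 22.1 * 1.07 * 6.6
Qs = 63.99 kN


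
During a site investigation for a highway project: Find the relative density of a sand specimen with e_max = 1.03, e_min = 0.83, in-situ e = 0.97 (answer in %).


Using Dr = (e_max - e) / (e_max - e_min) * 100
e_max - e = 1.03 - 0.97 = 0.06
e_max - e_min = 1.03 - 0.83 = 0.2
Dr = 0.06 / 0.2 * 100
Dr = 30.0 %


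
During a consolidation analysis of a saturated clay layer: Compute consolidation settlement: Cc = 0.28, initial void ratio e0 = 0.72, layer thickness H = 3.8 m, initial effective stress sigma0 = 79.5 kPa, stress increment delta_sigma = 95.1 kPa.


Using Sc = Cc * H / (1 + e0) * log10((sigma0 + delta_sigma) / sigma0)
Stress ratio = (79.5 + 95.1) / 79.5 = 2.19623
log10(2.19623) = 0.341677
Cc * H / (1 + e0) = 0.28 * 3.8 / (1 + 0.72) = 0.618605
Sc = 0.618605 * 0.341677
Sc = 0.2114 m


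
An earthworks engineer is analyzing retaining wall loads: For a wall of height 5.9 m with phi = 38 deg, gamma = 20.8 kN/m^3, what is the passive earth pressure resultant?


Result: 1521.86 kN/m

Derivation:
Compute passive earth pressure coefficient:
Kp = tan^2(45 + phi/2) = tan^2(64.0) = 4.203746
Compute passive force:
Pp = 0.5 * Kp * gamma * H^2
Pp = 0.5 * 4.203746 * 20.8 * 5.9^2
Pp = 1521.86 kN/m


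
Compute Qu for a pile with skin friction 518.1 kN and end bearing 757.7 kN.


Using Qu = Qf + Qb
Qu = 518.1 + 757.7
Qu = 1275.8 kN


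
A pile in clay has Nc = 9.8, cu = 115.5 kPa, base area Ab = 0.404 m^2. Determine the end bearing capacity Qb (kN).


Using Qb = Nc * cu * Ab
Qb = 9.8 * 115.5 * 0.404
Qb = 457.29 kN


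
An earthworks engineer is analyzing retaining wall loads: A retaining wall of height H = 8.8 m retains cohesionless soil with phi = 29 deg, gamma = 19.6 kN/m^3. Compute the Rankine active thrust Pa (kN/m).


Compute active earth pressure coefficient:
Ka = tan^2(45 - phi/2) = tan^2(30.5) = 0.346974
Compute active force:
Pa = 0.5 * Ka * gamma * H^2
Pa = 0.5 * 0.346974 * 19.6 * 8.8^2
Pa = 263.32 kN/m


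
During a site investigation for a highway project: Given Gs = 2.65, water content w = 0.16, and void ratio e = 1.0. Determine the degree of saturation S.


Using S = Gs * w / e
S = 2.65 * 0.16 / 1.0
S = 0.424


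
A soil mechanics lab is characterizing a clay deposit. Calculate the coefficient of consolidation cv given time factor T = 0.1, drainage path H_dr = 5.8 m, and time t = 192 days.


Using cv = T * H_dr^2 / t
H_dr^2 = 5.8^2 = 33.64
cv = 0.1 * 33.64 / 192
cv = 0.01752 m^2/day


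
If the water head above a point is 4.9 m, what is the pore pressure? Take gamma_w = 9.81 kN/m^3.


Using u = gamma_w * h_w
u = 9.81 * 4.9
u = 48.07 kPa


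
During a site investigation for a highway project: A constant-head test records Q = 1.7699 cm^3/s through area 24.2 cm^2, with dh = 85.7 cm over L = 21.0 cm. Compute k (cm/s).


Compute hydraulic gradient:
i = dh / L = 85.7 / 21.0 = 4.08095
Then apply Darcy's law:
k = Q / (A * i)
k = 1.7699 / (24.2 * 4.08095)
k = 1.7699 / 98.759
k = 0.017921 cm/s


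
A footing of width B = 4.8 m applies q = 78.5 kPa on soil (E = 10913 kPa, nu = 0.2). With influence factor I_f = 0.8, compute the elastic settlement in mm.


Using Se = q * B * (1 - nu^2) * I_f / E
1 - nu^2 = 1 - 0.2^2 = 0.96
Se = 78.5 * 4.8 * 0.96 * 0.8 / 10913
Se = 0.026517 m
Convert to mm: Se = 0.026517 * 1000 = 26.517 mm


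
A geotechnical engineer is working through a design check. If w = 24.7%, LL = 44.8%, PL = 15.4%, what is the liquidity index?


Result: 0.316

Derivation:
First compute the plasticity index:
PI = LL - PL = 44.8 - 15.4 = 29.4
Then compute the liquidity index:
LI = (w - PL) / PI
LI = (24.7 - 15.4) / 29.4
LI = 0.316


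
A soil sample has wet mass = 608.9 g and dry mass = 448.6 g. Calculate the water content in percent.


Result: 35.73 %

Derivation:
Using w = (m_wet - m_dry) / m_dry * 100
m_wet - m_dry = 608.9 - 448.6 = 160.3 g
w = 160.3 / 448.6 * 100
w = 35.73 %


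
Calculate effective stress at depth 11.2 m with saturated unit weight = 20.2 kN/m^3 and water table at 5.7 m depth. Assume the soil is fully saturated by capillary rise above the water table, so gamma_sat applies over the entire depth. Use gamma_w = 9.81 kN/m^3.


Total stress = gamma_sat * depth
sigma = 20.2 * 11.2 = 226.24 kPa
Pore water pressure u = gamma_w * (depth - d_wt)
u = 9.81 * (11.2 - 5.7) = 53.955 kPa
Effective stress = sigma - u
sigma' = 226.24 - 53.955 = 172.29 kPa


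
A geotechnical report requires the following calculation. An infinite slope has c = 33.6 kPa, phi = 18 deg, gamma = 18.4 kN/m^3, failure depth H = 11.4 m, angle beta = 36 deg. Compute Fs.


Using Fs = c / (gamma*H*sin(beta)*cos(beta)) + tan(phi)/tan(beta)
Cohesion contribution = 33.6 / (18.4*11.4*sin(36)*cos(36))
Cohesion contribution = 0.336853
Friction contribution = tan(18)/tan(36) = 0.447214
Fs = 0.336853 + 0.447214
Fs = 0.784


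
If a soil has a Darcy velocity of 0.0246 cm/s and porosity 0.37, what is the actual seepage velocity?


Using v_s = v_d / n
v_s = 0.0246 / 0.37
v_s = 0.06649 cm/s


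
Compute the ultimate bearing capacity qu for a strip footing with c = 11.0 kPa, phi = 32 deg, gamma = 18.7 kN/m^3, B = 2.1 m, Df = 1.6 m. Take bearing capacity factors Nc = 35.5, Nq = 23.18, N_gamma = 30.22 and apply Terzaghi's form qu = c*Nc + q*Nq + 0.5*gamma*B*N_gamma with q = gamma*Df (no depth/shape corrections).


Result: 1677.42 kPa

Derivation:
Compute qu = c*Nc + gamma*Df*Nq + 0.5*gamma*B*N_gamma
Term 1: 11.0 * 35.5 = 390.5
Term 2: 18.7 * 1.6 * 23.18 = 693.5456
Term 3: 0.5 * 18.7 * 2.1 * 30.22 = 593.3697
qu = 390.5 + 693.5456 + 593.3697
qu = 1677.42 kPa


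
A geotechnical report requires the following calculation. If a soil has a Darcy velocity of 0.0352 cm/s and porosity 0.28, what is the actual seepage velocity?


Result: 0.12571 cm/s

Derivation:
Using v_s = v_d / n
v_s = 0.0352 / 0.28
v_s = 0.12571 cm/s


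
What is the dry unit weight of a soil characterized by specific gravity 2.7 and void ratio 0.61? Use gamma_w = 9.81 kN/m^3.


Using gamma_d = Gs * gamma_w / (1 + e)
gamma_d = 2.7 * 9.81 / (1 + 0.61)
gamma_d = 2.7 * 9.81 / 1.61
gamma_d = 16.452 kN/m^3


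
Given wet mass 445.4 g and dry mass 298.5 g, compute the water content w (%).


Using w = (m_wet - m_dry) / m_dry * 100
m_wet - m_dry = 445.4 - 298.5 = 146.9 g
w = 146.9 / 298.5 * 100
w = 49.21 %


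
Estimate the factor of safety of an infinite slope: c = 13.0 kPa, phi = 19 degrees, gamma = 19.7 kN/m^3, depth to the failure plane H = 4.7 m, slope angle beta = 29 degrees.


Using Fs = c / (gamma*H*sin(beta)*cos(beta)) + tan(phi)/tan(beta)
Cohesion contribution = 13.0 / (19.7*4.7*sin(29)*cos(29))
Cohesion contribution = 0.331123
Friction contribution = tan(19)/tan(29) = 0.621183
Fs = 0.331123 + 0.621183
Fs = 0.952


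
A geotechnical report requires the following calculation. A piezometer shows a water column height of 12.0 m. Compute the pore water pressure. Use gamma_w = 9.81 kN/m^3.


Result: 117.72 kPa

Derivation:
Using u = gamma_w * h_w
u = 9.81 * 12.0
u = 117.72 kPa


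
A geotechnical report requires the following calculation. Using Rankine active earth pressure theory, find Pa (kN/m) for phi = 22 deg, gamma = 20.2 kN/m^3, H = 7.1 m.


Result: 231.64 kN/m

Derivation:
Compute active earth pressure coefficient:
Ka = tan^2(45 - phi/2) = tan^2(34.0) = 0.454962
Compute active force:
Pa = 0.5 * Ka * gamma * H^2
Pa = 0.5 * 0.454962 * 20.2 * 7.1^2
Pa = 231.64 kN/m


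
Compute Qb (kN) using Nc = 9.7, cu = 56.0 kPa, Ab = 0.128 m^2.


Result: 69.53 kN

Derivation:
Using Qb = Nc * cu * Ab
Qb = 9.7 * 56.0 * 0.128
Qb = 69.53 kN


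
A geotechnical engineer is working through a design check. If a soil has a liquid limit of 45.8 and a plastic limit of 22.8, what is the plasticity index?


Using PI = LL - PL
PI = 45.8 - 22.8
PI = 23.0


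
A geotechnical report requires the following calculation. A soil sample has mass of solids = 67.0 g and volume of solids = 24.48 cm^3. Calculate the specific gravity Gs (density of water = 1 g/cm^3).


Using Gs = m_s / (V_s * rho_w)
Since rho_w = 1 g/cm^3:
Gs = 67.0 / 24.48
Gs = 2.737


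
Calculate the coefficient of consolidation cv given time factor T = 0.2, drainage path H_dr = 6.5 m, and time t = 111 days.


Using cv = T * H_dr^2 / t
H_dr^2 = 6.5^2 = 42.25
cv = 0.2 * 42.25 / 111
cv = 0.07613 m^2/day


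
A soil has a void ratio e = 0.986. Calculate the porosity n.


Using the relation n = e / (1 + e)
n = 0.986 / (1 + 0.986)
n = 0.986 / 1.986
n = 0.4965


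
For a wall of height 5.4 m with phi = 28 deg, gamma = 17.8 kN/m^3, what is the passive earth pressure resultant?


Result: 718.84 kN/m

Derivation:
Compute passive earth pressure coefficient:
Kp = tan^2(45 + phi/2) = tan^2(59.0) = 2.769826
Compute passive force:
Pp = 0.5 * Kp * gamma * H^2
Pp = 0.5 * 2.769826 * 17.8 * 5.4^2
Pp = 718.84 kN/m


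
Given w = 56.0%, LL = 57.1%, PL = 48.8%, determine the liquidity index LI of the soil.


First compute the plasticity index:
PI = LL - PL = 57.1 - 48.8 = 8.3
Then compute the liquidity index:
LI = (w - PL) / PI
LI = (56.0 - 48.8) / 8.3
LI = 0.867


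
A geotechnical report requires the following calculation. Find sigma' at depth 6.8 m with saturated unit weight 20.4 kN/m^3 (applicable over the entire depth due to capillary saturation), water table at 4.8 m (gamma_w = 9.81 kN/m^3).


Total stress = gamma_sat * depth
sigma = 20.4 * 6.8 = 138.72 kPa
Pore water pressure u = gamma_w * (depth - d_wt)
u = 9.81 * (6.8 - 4.8) = 19.62 kPa
Effective stress = sigma - u
sigma' = 138.72 - 19.62 = 119.1 kPa


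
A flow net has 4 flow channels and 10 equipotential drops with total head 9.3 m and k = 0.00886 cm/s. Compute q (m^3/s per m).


Convert k to m/s for unit consistency with H:
k = 0.00886 cm/s = 0.00886 / 100 m/s = 8.86e-05 m/s
Using q = k * H * Nf / Nd
Nf / Nd = 4 / 10 = 0.4
q = 8.86e-05 * 9.3 * 0.4
q = 0.0003296 m^3/s per m


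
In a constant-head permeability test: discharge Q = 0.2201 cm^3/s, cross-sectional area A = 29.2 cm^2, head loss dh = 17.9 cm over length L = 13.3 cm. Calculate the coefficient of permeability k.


Compute hydraulic gradient:
i = dh / L = 17.9 / 13.3 = 1.34586
Then apply Darcy's law:
k = Q / (A * i)
k = 0.2201 / (29.2 * 1.34586)
k = 0.2201 / 39.2992
k = 0.005601 cm/s


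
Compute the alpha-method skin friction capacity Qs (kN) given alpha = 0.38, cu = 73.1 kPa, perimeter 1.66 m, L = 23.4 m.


Using Qs = alpha * cu * perimeter * L
Qs = 0.38 * 73.1 * 1.66 * 23.4
Qs = 1079.01 kN


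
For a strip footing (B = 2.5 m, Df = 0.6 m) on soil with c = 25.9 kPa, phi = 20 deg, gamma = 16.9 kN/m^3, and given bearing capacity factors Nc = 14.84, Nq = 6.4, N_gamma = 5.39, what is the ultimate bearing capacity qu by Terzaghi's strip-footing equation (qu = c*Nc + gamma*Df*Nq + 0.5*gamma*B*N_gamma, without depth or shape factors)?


Compute qu = c*Nc + gamma*Df*Nq + 0.5*gamma*B*N_gamma
Term 1: 25.9 * 14.84 = 384.356
Term 2: 16.9 * 0.6 * 6.4 = 64.896
Term 3: 0.5 * 16.9 * 2.5 * 5.39 = 113.86375
qu = 384.356 + 64.896 + 113.86375
qu = 563.12 kPa


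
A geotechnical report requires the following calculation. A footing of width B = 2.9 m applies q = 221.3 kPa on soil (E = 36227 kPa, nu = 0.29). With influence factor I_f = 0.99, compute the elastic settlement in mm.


Using Se = q * B * (1 - nu^2) * I_f / E
1 - nu^2 = 1 - 0.29^2 = 0.9159
Se = 221.3 * 2.9 * 0.9159 * 0.99 / 36227
Se = 0.016063 m
Convert to mm: Se = 0.016063 * 1000 = 16.063 mm


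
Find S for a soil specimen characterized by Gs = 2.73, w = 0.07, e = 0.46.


Using S = Gs * w / e
S = 2.73 * 0.07 / 0.46
S = 0.4154


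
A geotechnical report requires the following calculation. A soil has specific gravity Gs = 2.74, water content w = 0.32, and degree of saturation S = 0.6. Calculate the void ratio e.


Using the relation e = Gs * w / S
e = 2.74 * 0.32 / 0.6
e = 1.4613


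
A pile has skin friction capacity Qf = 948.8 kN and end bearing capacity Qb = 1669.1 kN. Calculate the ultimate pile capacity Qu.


Result: 2617.9 kN

Derivation:
Using Qu = Qf + Qb
Qu = 948.8 + 1669.1
Qu = 2617.9 kN


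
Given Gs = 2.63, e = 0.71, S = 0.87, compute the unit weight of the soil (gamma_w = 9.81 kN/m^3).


Using gamma = gamma_w * (Gs + S*e) / (1 + e)
Numerator: Gs + S*e = 2.63 + 0.87*0.71 = 3.2477
Denominator: 1 + e = 1 + 0.71 = 1.71
gamma = 9.81 * 3.2477 / 1.71
gamma = 18.632 kN/m^3


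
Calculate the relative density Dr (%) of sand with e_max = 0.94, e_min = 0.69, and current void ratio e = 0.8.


Using Dr = (e_max - e) / (e_max - e_min) * 100
e_max - e = 0.94 - 0.8 = 0.14
e_max - e_min = 0.94 - 0.69 = 0.25
Dr = 0.14 / 0.25 * 100
Dr = 56.0 %


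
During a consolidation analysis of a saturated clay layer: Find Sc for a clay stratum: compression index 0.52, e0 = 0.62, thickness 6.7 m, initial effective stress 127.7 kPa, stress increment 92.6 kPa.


Using Sc = Cc * H / (1 + e0) * log10((sigma0 + delta_sigma) / sigma0)
Stress ratio = (127.7 + 92.6) / 127.7 = 1.72514
log10(1.72514) = 0.236824
Cc * H / (1 + e0) = 0.52 * 6.7 / (1 + 0.62) = 2.15062
Sc = 2.15062 * 0.236824
Sc = 0.5093 m


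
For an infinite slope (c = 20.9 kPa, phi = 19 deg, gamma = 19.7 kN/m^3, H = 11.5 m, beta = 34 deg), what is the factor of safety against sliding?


Using Fs = c / (gamma*H*sin(beta)*cos(beta)) + tan(phi)/tan(beta)
Cohesion contribution = 20.9 / (19.7*11.5*sin(34)*cos(34))
Cohesion contribution = 0.198997
Friction contribution = tan(19)/tan(34) = 0.510487
Fs = 0.198997 + 0.510487
Fs = 0.709


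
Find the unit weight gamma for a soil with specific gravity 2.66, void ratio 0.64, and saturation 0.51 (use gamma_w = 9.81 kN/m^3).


Using gamma = gamma_w * (Gs + S*e) / (1 + e)
Numerator: Gs + S*e = 2.66 + 0.51*0.64 = 2.9864
Denominator: 1 + e = 1 + 0.64 = 1.64
gamma = 9.81 * 2.9864 / 1.64
gamma = 17.864 kN/m^3


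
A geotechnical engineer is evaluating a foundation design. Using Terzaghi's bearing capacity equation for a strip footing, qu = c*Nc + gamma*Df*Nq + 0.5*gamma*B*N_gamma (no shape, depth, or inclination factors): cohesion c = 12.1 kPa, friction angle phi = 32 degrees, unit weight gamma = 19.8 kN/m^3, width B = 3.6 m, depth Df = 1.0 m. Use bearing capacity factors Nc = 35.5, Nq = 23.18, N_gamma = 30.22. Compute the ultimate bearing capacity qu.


Compute qu = c*Nc + gamma*Df*Nq + 0.5*gamma*B*N_gamma
Term 1: 12.1 * 35.5 = 429.55
Term 2: 19.8 * 1.0 * 23.18 = 458.964
Term 3: 0.5 * 19.8 * 3.6 * 30.22 = 1077.0408
qu = 429.55 + 458.964 + 1077.0408
qu = 1965.55 kPa


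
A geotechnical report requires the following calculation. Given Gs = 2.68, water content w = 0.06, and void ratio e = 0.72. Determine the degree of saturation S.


Result: 0.2233

Derivation:
Using S = Gs * w / e
S = 2.68 * 0.06 / 0.72
S = 0.2233


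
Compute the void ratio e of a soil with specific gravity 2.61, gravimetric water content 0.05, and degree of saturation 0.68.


Using the relation e = Gs * w / S
e = 2.61 * 0.05 / 0.68
e = 0.1919


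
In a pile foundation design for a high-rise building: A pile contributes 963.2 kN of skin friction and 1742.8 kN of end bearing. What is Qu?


Using Qu = Qf + Qb
Qu = 963.2 + 1742.8
Qu = 2706.0 kN


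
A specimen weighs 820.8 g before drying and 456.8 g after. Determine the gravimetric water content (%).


Using w = (m_wet - m_dry) / m_dry * 100
m_wet - m_dry = 820.8 - 456.8 = 364.0 g
w = 364.0 / 456.8 * 100
w = 79.68 %


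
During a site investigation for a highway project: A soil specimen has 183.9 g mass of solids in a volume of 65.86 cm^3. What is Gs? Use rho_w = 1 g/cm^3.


Using Gs = m_s / (V_s * rho_w)
Since rho_w = 1 g/cm^3:
Gs = 183.9 / 65.86
Gs = 2.792


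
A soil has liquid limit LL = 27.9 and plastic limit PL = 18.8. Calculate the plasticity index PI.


Using PI = LL - PL
PI = 27.9 - 18.8
PI = 9.1


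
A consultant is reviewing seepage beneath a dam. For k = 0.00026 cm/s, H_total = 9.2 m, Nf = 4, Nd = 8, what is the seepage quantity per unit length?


Result: 1.196e-05 m^3/s per m

Derivation:
Convert k to m/s for unit consistency with H:
k = 0.00026 cm/s = 0.00026 / 100 m/s = 2.6e-06 m/s
Using q = k * H * Nf / Nd
Nf / Nd = 4 / 8 = 0.5
q = 2.6e-06 * 9.2 * 0.5
q = 1.196e-05 m^3/s per m


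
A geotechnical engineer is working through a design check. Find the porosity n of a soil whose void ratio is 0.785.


Using the relation n = e / (1 + e)
n = 0.785 / (1 + 0.785)
n = 0.785 / 1.785
n = 0.4398
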